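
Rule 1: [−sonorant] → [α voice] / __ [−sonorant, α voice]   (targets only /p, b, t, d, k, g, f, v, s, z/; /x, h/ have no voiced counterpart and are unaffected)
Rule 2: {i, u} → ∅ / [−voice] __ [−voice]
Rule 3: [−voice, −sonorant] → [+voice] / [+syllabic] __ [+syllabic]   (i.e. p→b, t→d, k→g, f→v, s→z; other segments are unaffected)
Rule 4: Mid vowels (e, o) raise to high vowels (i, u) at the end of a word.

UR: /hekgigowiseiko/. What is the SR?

heggigowizeigu

Rule 1 (regressive voicing assimilation): /k/ precedes the voiced obstruent /g/, so it voices to [g] by assimilation. /hekgigowiseiko/ → heggigowiseiko.
Rule 2 (high vowel syncope): no segment meets the environment; /heggigowiseiko/ is unchanged.
Rule 3 (intervocalic voicing): /s/ is a voiceless obstruent between vowels /i/ and /e/, so it voices to [z]. /k/ is a voiceless obstruent between vowels /i/ and /o/, so it voices to [g]. /heggigowiseiko/ → heggigowizeigo.
Rule 4 (final vowel raising): /o/ is a mid vowel in word-final position, so it raises to [u]. /heggigowizeigo/ → heggigowizeigu.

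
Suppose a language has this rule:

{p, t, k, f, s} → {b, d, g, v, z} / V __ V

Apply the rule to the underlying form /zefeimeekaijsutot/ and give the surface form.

zeveimeegaijsudot

/f/ is a voiceless obstruent between vowels /e/ and /e/, so it voices to [v].
/k/ is a voiceless obstruent between vowels /e/ and /a/, so it voices to [g].
/t/ is a voiceless obstruent between vowels /u/ and /o/, so it voices to [d].
The other instances of /s/, /t/ do not occur in the required environment and remain unchanged.
Surface form: [zeveimeegaijsudot].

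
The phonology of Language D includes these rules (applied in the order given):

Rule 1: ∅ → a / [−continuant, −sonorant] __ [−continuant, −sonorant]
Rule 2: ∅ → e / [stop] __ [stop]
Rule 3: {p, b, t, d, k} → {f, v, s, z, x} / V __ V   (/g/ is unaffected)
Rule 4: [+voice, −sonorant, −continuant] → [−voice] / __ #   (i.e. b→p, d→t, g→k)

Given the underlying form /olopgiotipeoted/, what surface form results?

Rule 1 (stop-cluster a-epenthesis): /p/ and /g/ form a stop–stop cluster, so [a] is inserted between them. /olopgiotipeoted/ → olopagiotipeoted.
Rule 2 (stop-cluster e-epenthesis): no segment meets the environment; /olopagiotipeoted/ is unchanged.
Rule 3 (intervocalic spirantization): /p/ is a stop between vowels /o/ and /a/, so it spirantizes to the fricative [f]. /t/ is a stop between vowels /o/ and /i/, so it spirantizes to the fricative [s]. /p/ is a stop between vowels /i/ and /e/, so it spirantizes to the fricative [f]. /t/ is a stop between vowels /o/ and /e/, so it spirantizes to the fricative [s]. /olopagiotipeoted/ → olofagiosifeosed.
Rule 4 (final devoicing): /d/ is a voiced stop in word-final position, so it devoices to [t]. /olofagiosifeosed/ → olofagiosifeoset.

olofagiosifeoset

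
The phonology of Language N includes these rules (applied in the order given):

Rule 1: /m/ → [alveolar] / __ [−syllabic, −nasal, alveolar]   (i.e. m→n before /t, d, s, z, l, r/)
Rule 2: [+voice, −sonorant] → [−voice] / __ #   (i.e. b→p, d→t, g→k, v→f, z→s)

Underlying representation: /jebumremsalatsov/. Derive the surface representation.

Rule 1 (nasal place assimilation): /m/ precedes the alveolar consonant /r/, so it assimilates in place to [n]. /m/ precedes the alveolar consonant /s/, so it assimilates in place to [n]. /jebumremsalatsov/ → jebunrensalatsov.
Rule 2 (final devoicing): /v/ is a voiced obstruent in word-final position, so it devoices to [f]. /jebunrensalatsov/ → jebunrensalatsof.

jebunrensalatsof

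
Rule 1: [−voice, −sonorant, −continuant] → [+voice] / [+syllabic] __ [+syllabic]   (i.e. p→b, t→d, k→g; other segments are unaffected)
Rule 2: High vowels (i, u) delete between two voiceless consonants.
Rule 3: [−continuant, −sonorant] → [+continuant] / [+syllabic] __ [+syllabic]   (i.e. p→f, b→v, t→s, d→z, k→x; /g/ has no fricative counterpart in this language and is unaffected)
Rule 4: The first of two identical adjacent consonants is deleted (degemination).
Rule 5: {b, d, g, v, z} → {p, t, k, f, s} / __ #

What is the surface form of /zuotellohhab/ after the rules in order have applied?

zuozelohap

Rule 1 (intervocalic voicing): /t/ is a voiceless stop between vowels /o/ and /e/, so it voices to [d]. /zuotellohhab/ → zuodellohhab.
Rule 2 (high vowel syncope): no segment meets the environment; /zuodellohhab/ is unchanged.
Rule 3 (intervocalic spirantization): /d/ is a stop between vowels /o/ and /e/, so it spirantizes to the fricative [z]. /zuodellohhab/ → zuozellohhab.
Rule 4 (degemination): /ll/ is a geminate; the first /l/ deletes. /hh/ is a geminate; the first /h/ deletes. /zuozellohhab/ → zuozelohab.
Rule 5 (final devoicing): /b/ is a voiced obstruent in word-final position, so it devoices to [p]. /zuozelohab/ → zuozelohap.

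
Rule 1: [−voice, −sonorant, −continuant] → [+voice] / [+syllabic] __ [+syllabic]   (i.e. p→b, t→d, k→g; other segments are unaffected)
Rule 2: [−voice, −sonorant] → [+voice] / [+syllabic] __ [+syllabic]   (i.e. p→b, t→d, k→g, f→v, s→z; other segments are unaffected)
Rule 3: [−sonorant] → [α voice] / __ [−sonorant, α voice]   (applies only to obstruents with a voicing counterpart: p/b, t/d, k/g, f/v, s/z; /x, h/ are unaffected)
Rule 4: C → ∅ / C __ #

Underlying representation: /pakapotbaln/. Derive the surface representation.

Rule 1 (intervocalic voicing): /k/ is a voiceless stop between vowels /a/ and /a/, so it voices to [g]. /p/ is a voiceless stop between vowels /a/ and /o/, so it voices to [b]. /pakapotbaln/ → pagabotbaln.
Rule 2 (intervocalic voicing): no segment meets the environment; /pagabotbaln/ is unchanged.
Rule 3 (regressive voicing assimilation): /t/ precedes the voiced obstruent /b/, so it voices to [d] by assimilation. /pagabotbaln/ → pagabodbaln.
Rule 4 (final cluster simplification): /n/ is the second consonant of a word-final cluster /ln/, so it deletes. /pagabodbaln/ → pagabodbal.

pagabodbal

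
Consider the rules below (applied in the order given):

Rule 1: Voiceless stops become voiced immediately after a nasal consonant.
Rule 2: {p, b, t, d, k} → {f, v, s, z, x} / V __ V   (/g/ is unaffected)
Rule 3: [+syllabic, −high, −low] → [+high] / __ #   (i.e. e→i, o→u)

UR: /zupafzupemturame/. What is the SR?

Rule 1 (post-nasal voicing): /t/ is a voiceless stop immediately after the nasal /m/, so it voices to [d]. /zupafzupemturame/ → zupafzupemdurame.
Rule 2 (intervocalic spirantization): /p/ is a stop between vowels /u/ and /a/, so it spirantizes to the fricative [f]. /p/ is a stop between vowels /u/ and /e/, so it spirantizes to the fricative [f]. /zupafzupemdurame/ → zufafzufemdurame.
Rule 3 (final vowel raising): /e/ is a mid vowel in word-final position, so it raises to [i]. /zufafzufemdurame/ → zufafzufemdurami.

zufafzufemdurami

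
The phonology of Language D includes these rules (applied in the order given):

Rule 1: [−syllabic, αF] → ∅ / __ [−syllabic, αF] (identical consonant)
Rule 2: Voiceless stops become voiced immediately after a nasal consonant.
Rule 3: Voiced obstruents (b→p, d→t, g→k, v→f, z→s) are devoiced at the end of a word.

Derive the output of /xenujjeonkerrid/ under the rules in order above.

Rule 1 (degemination): /jj/ is a geminate; the first /j/ deletes. /rr/ is a geminate; the first /r/ deletes. /xenujjeonkerrid/ → xenujeonkerid.
Rule 2 (post-nasal voicing): /k/ is a voiceless stop immediately after the nasal /n/, so it voices to [g]. /xenujeonkerid/ → xenujeongerid.
Rule 3 (final devoicing): /d/ is a voiced obstruent in word-final position, so it devoices to [t]. /xenujeongerid/ → xenujeongerit.

xenujeongerit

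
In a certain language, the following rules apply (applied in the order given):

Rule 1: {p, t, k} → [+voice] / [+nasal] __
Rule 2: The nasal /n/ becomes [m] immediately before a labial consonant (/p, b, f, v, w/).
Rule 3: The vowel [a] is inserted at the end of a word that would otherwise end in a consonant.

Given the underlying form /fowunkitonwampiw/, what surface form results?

Rule 1 (post-nasal voicing): /k/ is a voiceless stop immediately after the nasal /n/, so it voices to [g]. /p/ is a voiceless stop immediately after the nasal /m/, so it voices to [b]. /fowunkitonwampiw/ → fowungitonwambiw.
Rule 2 (nasal place assimilation): /n/ precedes the labial consonant /w/, so it assimilates in place to [m]. /fowungitonwambiw/ → fowungitomwambiw.
Rule 3 (final a-epenthesis): the form ends in the consonant /w/, so [a] is inserted word-finally. /fowungitomwambiw/ → fowungitomwambiwa.

fowungitomwambiwa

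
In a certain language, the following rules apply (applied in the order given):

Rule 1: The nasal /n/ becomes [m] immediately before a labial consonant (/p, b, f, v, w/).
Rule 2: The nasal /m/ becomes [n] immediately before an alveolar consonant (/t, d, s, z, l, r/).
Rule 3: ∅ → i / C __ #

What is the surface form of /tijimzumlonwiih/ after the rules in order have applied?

Rule 1 (nasal place assimilation): /n/ precedes the labial consonant /w/, so it assimilates in place to [m]. /tijimzumlonwiih/ → tijimzumlomwiih.
Rule 2 (nasal place assimilation): /m/ precedes the alveolar consonant /z/, so it assimilates in place to [n]. /m/ precedes the alveolar consonant /l/, so it assimilates in place to [n]. /tijimzumlomwiih/ → tijinzunlomwiih.
Rule 3 (final i-epenthesis): the form ends in the consonant /h/, so [i] is inserted word-finally. /tijinzunlomwiih/ → tijinzunlomwiihi.

tijinzunlomwiihi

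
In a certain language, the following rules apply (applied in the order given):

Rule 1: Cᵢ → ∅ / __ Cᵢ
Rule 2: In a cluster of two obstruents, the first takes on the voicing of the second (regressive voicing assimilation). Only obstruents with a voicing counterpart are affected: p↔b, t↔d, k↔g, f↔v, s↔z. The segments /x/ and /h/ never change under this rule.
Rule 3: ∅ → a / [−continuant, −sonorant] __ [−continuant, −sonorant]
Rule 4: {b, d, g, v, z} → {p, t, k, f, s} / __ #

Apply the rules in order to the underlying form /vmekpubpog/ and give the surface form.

Rule 1 (degemination): no segment meets the environment; /vmekpubpog/ is unchanged.
Rule 2 (regressive voicing assimilation): /b/ precedes the voiceless obstruent /p/, so it devoices to [p] by assimilation. /vmekpubpog/ → vmekpuppog.
Rule 3 (stop-cluster a-epenthesis): /k/ and /p/ form a stop–stop cluster, so [a] is inserted between them. /p/ and /p/ form a stop–stop cluster, so [a] is inserted between them. /vmekpuppog/ → vmekapupapog.
Rule 4 (final devoicing): /g/ is a voiced obstruent in word-final position, so it devoices to [k]. /vmekapupapog/ → vmekapupapok.

vmekapupapok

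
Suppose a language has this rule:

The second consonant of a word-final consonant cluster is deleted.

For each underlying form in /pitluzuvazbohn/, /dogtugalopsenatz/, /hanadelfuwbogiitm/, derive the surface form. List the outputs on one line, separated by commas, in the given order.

pitluzuvazboh, dogtugalopsenat, hanadelfuwbogiit

/pitluzuvazbohn/: /n/ is the second consonant of a word-final cluster /hn/, so it deletes. → [pitluzuvazboh].
/dogtugalopsenatz/: /z/ is the second consonant of a word-final cluster /tz/, so it deletes. → [dogtugalopsenat].
/hanadelfuwbogiitm/: /m/ is the second consonant of a word-final cluster /tm/, so it deletes. → [hanadelfuwbogiit].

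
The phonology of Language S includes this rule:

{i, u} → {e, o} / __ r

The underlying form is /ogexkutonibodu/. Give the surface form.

ogexkutonibodu

No segment of /ogexkutonibodu/ meets the structural description of the rule, so the form surfaces unchanged.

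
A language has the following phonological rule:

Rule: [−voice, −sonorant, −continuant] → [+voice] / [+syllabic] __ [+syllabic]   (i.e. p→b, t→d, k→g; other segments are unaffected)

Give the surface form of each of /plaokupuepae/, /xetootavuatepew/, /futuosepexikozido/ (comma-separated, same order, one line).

/plaokupuepae/: /k/ is a voiceless stop between vowels /o/ and /u/, so it voices to [g]. /p/ is a voiceless stop between vowels /u/ and /u/, so it voices to [b]. /p/ is a voiceless stop between vowels /e/ and /a/, so it voices to [b]. → [plaogubuebae].
/xetootavuatepew/: /t/ is a voiceless stop between vowels /e/ and /o/, so it voices to [d]. /t/ is a voiceless stop between vowels /o/ and /a/, so it voices to [d]. /t/ is a voiceless stop between vowels /a/ and /e/, so it voices to [d]. /p/ is a voiceless stop between vowels /e/ and /e/, so it voices to [b]. → [xedoodavuadebew].
/futuosepexikozido/: /t/ is a voiceless stop between vowels /u/ and /u/, so it voices to [d]. /p/ is a voiceless stop between vowels /e/ and /e/, so it voices to [b]. /k/ is a voiceless stop between vowels /i/ and /o/, so it voices to [g]. → [fuduosebexigozido].

plaogubuebae, xedoodavuadebew, fuduosebexigozido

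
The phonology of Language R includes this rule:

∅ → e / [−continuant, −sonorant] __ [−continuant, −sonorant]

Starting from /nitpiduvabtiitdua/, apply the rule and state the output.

/t/ and /p/ form a stop–stop cluster, so [e] is inserted between them.
/b/ and /t/ form a stop–stop cluster, so [e] is inserted between them.
/t/ and /d/ form a stop–stop cluster, so [e] is inserted between them.
Surface form: [nitepiduvabetiitedua].

nitepiduvabetiitedua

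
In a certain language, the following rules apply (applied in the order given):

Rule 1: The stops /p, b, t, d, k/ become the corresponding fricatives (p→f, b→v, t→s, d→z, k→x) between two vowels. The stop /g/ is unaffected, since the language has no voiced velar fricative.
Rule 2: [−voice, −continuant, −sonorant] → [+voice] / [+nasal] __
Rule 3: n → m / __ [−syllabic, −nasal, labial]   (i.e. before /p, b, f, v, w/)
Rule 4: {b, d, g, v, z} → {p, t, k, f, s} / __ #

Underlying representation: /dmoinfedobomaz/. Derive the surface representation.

dmoimfezovomas

Rule 1 (intervocalic spirantization): /d/ is a stop between vowels /e/ and /o/, so it spirantizes to the fricative [z]. /b/ is a stop between vowels /o/ and /o/, so it spirantizes to the fricative [v]. /dmoinfedobomaz/ → dmoinfezovomaz.
Rule 2 (post-nasal voicing): no segment meets the environment; /dmoinfezovomaz/ is unchanged.
Rule 3 (nasal place assimilation): /n/ precedes the labial consonant /f/, so it assimilates in place to [m]. /dmoinfezovomaz/ → dmoimfezovomaz.
Rule 4 (final devoicing): /z/ is a voiced obstruent in word-final position, so it devoices to [s]. /dmoimfezovomaz/ → dmoimfezovomas.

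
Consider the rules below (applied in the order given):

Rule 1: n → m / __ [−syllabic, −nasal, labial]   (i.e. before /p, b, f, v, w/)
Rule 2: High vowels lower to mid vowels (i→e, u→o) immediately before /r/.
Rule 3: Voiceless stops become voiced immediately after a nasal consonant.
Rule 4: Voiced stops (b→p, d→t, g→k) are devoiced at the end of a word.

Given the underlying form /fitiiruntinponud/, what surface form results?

Rule 1 (nasal place assimilation): /n/ precedes the labial consonant /p/, so it assimilates in place to [m]. /fitiiruntinponud/ → fitiiruntimponud.
Rule 2 (pre-rhotic lowering): /i/ is a high vowel immediately before /r/, so it lowers to [e]. /fitiiruntimponud/ → fitieruntimponud.
Rule 3 (post-nasal voicing): /t/ is a voiceless stop immediately after the nasal /n/, so it voices to [d]. /p/ is a voiceless stop immediately after the nasal /m/, so it voices to [b]. /fitieruntimponud/ → fitierundimbonud.
Rule 4 (final devoicing): /d/ is a voiced stop in word-final position, so it devoices to [t]. /fitierundimbonud/ → fitierundimbonut.

fitierundimbonut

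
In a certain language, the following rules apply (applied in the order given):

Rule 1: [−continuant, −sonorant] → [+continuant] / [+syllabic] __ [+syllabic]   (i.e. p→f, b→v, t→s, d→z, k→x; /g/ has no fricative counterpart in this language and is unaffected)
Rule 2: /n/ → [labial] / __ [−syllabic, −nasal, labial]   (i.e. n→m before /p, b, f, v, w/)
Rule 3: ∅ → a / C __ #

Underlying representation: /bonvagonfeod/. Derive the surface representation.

bomvagomfeoda

Rule 1 (intervocalic spirantization): no segment meets the environment; /bonvagonfeod/ is unchanged.
Rule 2 (nasal place assimilation): /n/ precedes the labial consonant /v/, so it assimilates in place to [m]. /n/ precedes the labial consonant /f/, so it assimilates in place to [m]. /bonvagonfeod/ → bomvagomfeod.
Rule 3 (final a-epenthesis): the form ends in the consonant /d/, so [a] is inserted word-finally. /bomvagomfeod/ → bomvagomfeoda.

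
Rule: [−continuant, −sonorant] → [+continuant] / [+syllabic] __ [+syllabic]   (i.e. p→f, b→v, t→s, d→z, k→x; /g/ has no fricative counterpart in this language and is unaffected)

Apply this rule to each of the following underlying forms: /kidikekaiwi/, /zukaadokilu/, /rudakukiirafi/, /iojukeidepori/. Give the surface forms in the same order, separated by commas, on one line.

kizixexaiwi, zuxaazoxilu, ruzaxuxiirafi, iojuxeizefori

/kidikekaiwi/: /d/ is a stop between vowels /i/ and /i/, so it spirantizes to the fricative [z]. /k/ is a stop between vowels /i/ and /e/, so it spirantizes to the fricative [x]. /k/ is a stop between vowels /e/ and /a/, so it spirantizes to the fricative [x]. → [kizixexaiwi].
/zukaadokilu/: /k/ is a stop between vowels /u/ and /a/, so it spirantizes to the fricative [x]. /d/ is a stop between vowels /a/ and /o/, so it spirantizes to the fricative [z]. /k/ is a stop between vowels /o/ and /i/, so it spirantizes to the fricative [x]. → [zuxaazoxilu].
/rudakukiirafi/: /d/ is a stop between vowels /u/ and /a/, so it spirantizes to the fricative [z]. /k/ is a stop between vowels /a/ and /u/, so it spirantizes to the fricative [x]. /k/ is a stop between vowels /u/ and /i/, so it spirantizes to the fricative [x]. → [ruzaxuxiirafi].
/iojukeidepori/: /k/ is a stop between vowels /u/ and /e/, so it spirantizes to the fricative [x]. /d/ is a stop between vowels /i/ and /e/, so it spirantizes to the fricative [z]. /p/ is a stop between vowels /e/ and /o/, so it spirantizes to the fricative [f]. → [iojuxeizefori].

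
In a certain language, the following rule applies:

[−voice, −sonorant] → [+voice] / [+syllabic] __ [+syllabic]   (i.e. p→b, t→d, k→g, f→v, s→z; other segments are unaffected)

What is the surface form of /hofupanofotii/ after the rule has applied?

hovubanovodii

/f/ is a voiceless obstruent between vowels /o/ and /u/, so it voices to [v].
/p/ is a voiceless obstruent between vowels /u/ and /a/, so it voices to [b].
/f/ is a voiceless obstruent between vowels /o/ and /o/, so it voices to [v].
/t/ is a voiceless obstruent between vowels /o/ and /i/, so it voices to [d].
Surface form: [hovubanovodii].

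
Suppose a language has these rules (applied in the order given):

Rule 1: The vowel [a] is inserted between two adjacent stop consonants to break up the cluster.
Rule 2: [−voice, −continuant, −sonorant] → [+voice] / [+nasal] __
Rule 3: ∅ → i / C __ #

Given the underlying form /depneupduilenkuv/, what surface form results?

Rule 1 (stop-cluster a-epenthesis): /p/ and /d/ form a stop–stop cluster, so [a] is inserted between them. /depneupduilenkuv/ → depneupaduilenkuv.
Rule 2 (post-nasal voicing): /k/ is a voiceless stop immediately after the nasal /n/, so it voices to [g]. /depneupaduilenkuv/ → depneupaduilenguv.
Rule 3 (final i-epenthesis): the form ends in the consonant /v/, so [i] is inserted word-finally. /depneupaduilenguv/ → depneupaduilenguvi.

depneupaduilenguvi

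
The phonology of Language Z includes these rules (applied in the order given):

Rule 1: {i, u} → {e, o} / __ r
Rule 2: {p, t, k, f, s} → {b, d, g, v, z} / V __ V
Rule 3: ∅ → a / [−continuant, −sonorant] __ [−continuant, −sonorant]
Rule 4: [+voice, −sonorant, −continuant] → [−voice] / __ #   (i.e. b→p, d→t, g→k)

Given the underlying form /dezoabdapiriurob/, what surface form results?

dezoabadaberiorop

Rule 1 (pre-rhotic lowering): /i/ is a high vowel immediately before /r/, so it lowers to [e]. /u/ is a high vowel immediately before /r/, so it lowers to [o]. /dezoabdapiriurob/ → dezoabdaperiorob.
Rule 2 (intervocalic voicing): /p/ is a voiceless obstruent between vowels /a/ and /e/, so it voices to [b]. /dezoabdaperiorob/ → dezoabdaberiorob.
Rule 3 (stop-cluster a-epenthesis): /b/ and /d/ form a stop–stop cluster, so [a] is inserted between them. /dezoabdaberiorob/ → dezoabadaberiorob.
Rule 4 (final devoicing): /b/ is a voiced stop in word-final position, so it devoices to [p]. /dezoabadaberiorob/ → dezoabadaberiorop.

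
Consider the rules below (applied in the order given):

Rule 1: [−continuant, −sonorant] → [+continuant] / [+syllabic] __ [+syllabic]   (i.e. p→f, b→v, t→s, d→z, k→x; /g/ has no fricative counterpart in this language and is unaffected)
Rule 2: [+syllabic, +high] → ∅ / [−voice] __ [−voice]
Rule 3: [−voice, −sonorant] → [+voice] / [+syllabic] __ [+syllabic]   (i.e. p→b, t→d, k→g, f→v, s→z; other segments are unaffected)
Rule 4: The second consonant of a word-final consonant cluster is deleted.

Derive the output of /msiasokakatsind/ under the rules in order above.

msiazoxaxatsin

Rule 1 (intervocalic spirantization): /k/ is a stop between vowels /o/ and /a/, so it spirantizes to the fricative [x]. /k/ is a stop between vowels /a/ and /a/, so it spirantizes to the fricative [x]. /msiasokakatsind/ → msiasoxaxatsind.
Rule 2 (high vowel syncope): no segment meets the environment; /msiasoxaxatsind/ is unchanged.
Rule 3 (intervocalic voicing): /s/ is a voiceless obstruent between vowels /a/ and /o/, so it voices to [z]. /msiasoxaxatsind/ → msiazoxaxatsind.
Rule 4 (final cluster simplification): /d/ is the second consonant of a word-final cluster /nd/, so it deletes. /msiazoxaxatsind/ → msiazoxaxatsin.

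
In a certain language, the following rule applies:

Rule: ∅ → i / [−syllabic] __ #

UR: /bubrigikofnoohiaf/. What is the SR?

bubrigikofnoohiafi

the form ends in the consonant /f/, so [i] is inserted word-finally.
Surface form: [bubrigikofnoohiafi].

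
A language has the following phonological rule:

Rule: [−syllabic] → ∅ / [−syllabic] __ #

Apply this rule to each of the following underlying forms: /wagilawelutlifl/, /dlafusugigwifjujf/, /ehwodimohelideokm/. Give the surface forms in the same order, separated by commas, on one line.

wagilawelutlif, dlafusugigwifjuj, ehwodimohelideok

/wagilawelutlifl/: /l/ is the second consonant of a word-final cluster /fl/, so it deletes. → [wagilawelutlif].
/dlafusugigwifjujf/: /f/ is the second consonant of a word-final cluster /jf/, so it deletes. → [dlafusugigwifjuj].
/ehwodimohelideokm/: /m/ is the second consonant of a word-final cluster /km/, so it deletes. → [ehwodimohelideok].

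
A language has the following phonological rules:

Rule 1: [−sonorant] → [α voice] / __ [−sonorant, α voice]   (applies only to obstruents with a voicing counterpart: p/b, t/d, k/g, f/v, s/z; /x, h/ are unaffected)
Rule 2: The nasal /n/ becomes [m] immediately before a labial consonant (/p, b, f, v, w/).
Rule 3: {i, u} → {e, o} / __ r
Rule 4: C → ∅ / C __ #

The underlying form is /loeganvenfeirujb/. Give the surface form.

Rule 1 (regressive voicing assimilation): no segment meets the environment; /loeganvenfeirujb/ is unchanged.
Rule 2 (nasal place assimilation): /n/ precedes the labial consonant /v/, so it assimilates in place to [m]. /n/ precedes the labial consonant /f/, so it assimilates in place to [m]. /loeganvenfeirujb/ → loegamvemfeirujb.
Rule 3 (pre-rhotic lowering): /i/ is a high vowel immediately before /r/, so it lowers to [e]. /loegamvemfeirujb/ → loegamvemfeerujb.
Rule 4 (final cluster simplification): /b/ is the second consonant of a word-final cluster /jb/, so it deletes. /loegamvemfeerujb/ → loegamvemfeeruj.

loegamvemfeeruj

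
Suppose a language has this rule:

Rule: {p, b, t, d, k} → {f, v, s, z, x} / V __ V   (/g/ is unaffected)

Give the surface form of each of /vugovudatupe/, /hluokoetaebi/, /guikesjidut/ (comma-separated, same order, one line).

vugovuzasufe, hluoxoesaevi, guixesjizut

/vugovudatupe/: /d/ is a stop between vowels /u/ and /a/, so it spirantizes to the fricative [z]. /t/ is a stop between vowels /a/ and /u/, so it spirantizes to the fricative [s]. /p/ is a stop between vowels /u/ and /e/, so it spirantizes to the fricative [f]. → [vugovuzasufe].
/hluokoetaebi/: /k/ is a stop between vowels /o/ and /o/, so it spirantizes to the fricative [x]. /t/ is a stop between vowels /e/ and /a/, so it spirantizes to the fricative [s]. /b/ is a stop between vowels /e/ and /i/, so it spirantizes to the fricative [v]. → [hluoxoesaevi].
/guikesjidut/: /k/ is a stop between vowels /i/ and /e/, so it spirantizes to the fricative [x]. /d/ is a stop between vowels /i/ and /u/, so it spirantizes to the fricative [z]. → [guixesjizut].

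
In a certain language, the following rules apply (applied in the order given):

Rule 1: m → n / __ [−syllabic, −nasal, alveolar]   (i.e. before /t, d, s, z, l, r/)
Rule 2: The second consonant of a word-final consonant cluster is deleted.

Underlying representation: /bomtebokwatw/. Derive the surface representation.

bontebokwat

Rule 1 (nasal place assimilation): /m/ precedes the alveolar consonant /t/, so it assimilates in place to [n]. /bomtebokwatw/ → bontebokwatw.
Rule 2 (final cluster simplification): /w/ is the second consonant of a word-final cluster /tw/, so it deletes. /bontebokwatw/ → bontebokwat.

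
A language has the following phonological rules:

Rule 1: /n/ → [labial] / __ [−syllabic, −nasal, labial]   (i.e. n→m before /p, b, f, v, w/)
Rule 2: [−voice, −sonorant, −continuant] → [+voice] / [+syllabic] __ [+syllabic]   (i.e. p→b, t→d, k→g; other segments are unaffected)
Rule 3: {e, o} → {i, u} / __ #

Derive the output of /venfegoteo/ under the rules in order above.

Rule 1 (nasal place assimilation): /n/ precedes the labial consonant /f/, so it assimilates in place to [m]. /venfegoteo/ → vemfegoteo.
Rule 2 (intervocalic voicing): /t/ is a voiceless stop between vowels /o/ and /e/, so it voices to [d]. /vemfegoteo/ → vemfegodeo.
Rule 3 (final vowel raising): /o/ is a mid vowel in word-final position, so it raises to [u]. /vemfegodeo/ → vemfegodeu.

vemfegodeu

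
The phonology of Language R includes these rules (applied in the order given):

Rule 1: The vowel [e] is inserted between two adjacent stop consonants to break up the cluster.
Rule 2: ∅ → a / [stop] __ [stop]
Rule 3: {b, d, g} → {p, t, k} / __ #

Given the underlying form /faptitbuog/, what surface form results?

fapetitebuok

Rule 1 (stop-cluster e-epenthesis): /p/ and /t/ form a stop–stop cluster, so [e] is inserted between them. /t/ and /b/ form a stop–stop cluster, so [e] is inserted between them. /faptitbuog/ → fapetitebuog.
Rule 2 (stop-cluster a-epenthesis): no segment meets the environment; /fapetitebuog/ is unchanged.
Rule 3 (final devoicing): /g/ is a voiced stop in word-final position, so it devoices to [k]. /fapetitebuog/ → fapetitebuok.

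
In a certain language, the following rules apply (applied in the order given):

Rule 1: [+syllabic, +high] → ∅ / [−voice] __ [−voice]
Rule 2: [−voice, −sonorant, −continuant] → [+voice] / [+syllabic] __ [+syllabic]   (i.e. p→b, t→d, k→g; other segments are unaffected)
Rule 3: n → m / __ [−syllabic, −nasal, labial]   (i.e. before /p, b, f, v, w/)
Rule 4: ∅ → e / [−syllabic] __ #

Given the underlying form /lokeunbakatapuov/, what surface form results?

logeumbagadabuove

Rule 1 (high vowel syncope): no segment meets the environment; /lokeunbakatapuov/ is unchanged.
Rule 2 (intervocalic voicing): /k/ is a voiceless stop between vowels /o/ and /e/, so it voices to [g]. /k/ is a voiceless stop between vowels /a/ and /a/, so it voices to [g]. /t/ is a voiceless stop between vowels /a/ and /a/, so it voices to [d]. /p/ is a voiceless stop between vowels /a/ and /u/, so it voices to [b]. /lokeunbakatapuov/ → logeunbagadabuov.
Rule 3 (nasal place assimilation): /n/ precedes the labial consonant /b/, so it assimilates in place to [m]. /logeunbagadabuov/ → logeumbagadabuov.
Rule 4 (final e-epenthesis): the form ends in the consonant /v/, so [e] is inserted word-finally. /logeumbagadabuov/ → logeumbagadabuove.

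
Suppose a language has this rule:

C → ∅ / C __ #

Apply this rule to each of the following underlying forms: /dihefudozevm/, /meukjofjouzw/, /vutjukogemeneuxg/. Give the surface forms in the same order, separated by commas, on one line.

dihefudozev, meukjofjouz, vutjukogemeneux

/dihefudozevm/: /m/ is the second consonant of a word-final cluster /vm/, so it deletes. → [dihefudozev].
/meukjofjouzw/: /w/ is the second consonant of a word-final cluster /zw/, so it deletes. → [meukjofjouz].
/vutjukogemeneuxg/: /g/ is the second consonant of a word-final cluster /xg/, so it deletes. → [vutjukogemeneux].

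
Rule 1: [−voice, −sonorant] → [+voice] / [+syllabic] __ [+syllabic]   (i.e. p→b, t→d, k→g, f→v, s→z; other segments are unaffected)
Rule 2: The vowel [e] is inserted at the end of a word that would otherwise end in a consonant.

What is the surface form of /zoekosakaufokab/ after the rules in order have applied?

Rule 1 (intervocalic voicing): /k/ is a voiceless obstruent between vowels /e/ and /o/, so it voices to [g]. /s/ is a voiceless obstruent between vowels /o/ and /a/, so it voices to [z]. /k/ is a voiceless obstruent between vowels /a/ and /a/, so it voices to [g]. /f/ is a voiceless obstruent between vowels /u/ and /o/, so it voices to [v]. /k/ is a voiceless obstruent between vowels /o/ and /a/, so it voices to [g]. /zoekosakaufokab/ → zoegozagauvogab.
Rule 2 (final e-epenthesis): the form ends in the consonant /b/, so [e] is inserted word-finally. /zoegozagauvogab/ → zoegozagauvogabe.

zoegozagauvogabe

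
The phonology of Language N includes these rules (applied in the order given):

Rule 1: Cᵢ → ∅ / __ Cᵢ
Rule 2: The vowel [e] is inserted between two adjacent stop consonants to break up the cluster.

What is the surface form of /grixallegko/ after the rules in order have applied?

grixalegeko

Rule 1 (degemination): /ll/ is a geminate; the first /l/ deletes. /grixallegko/ → grixalegko.
Rule 2 (stop-cluster e-epenthesis): /g/ and /k/ form a stop–stop cluster, so [e] is inserted between them. /grixalegko/ → grixalegeko.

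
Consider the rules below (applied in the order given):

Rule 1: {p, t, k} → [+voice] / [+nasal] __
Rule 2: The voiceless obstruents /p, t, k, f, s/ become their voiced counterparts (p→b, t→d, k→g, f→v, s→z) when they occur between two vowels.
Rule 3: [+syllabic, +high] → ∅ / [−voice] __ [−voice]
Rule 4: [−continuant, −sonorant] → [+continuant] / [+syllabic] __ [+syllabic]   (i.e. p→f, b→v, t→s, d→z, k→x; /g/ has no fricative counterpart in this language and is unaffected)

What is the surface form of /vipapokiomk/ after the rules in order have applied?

vivavogiomg

Rule 1 (post-nasal voicing): /k/ is a voiceless stop immediately after the nasal /m/, so it voices to [g]. /vipapokiomk/ → vipapokiomg.
Rule 2 (intervocalic voicing): /p/ is a voiceless obstruent between vowels /i/ and /a/, so it voices to [b]. /p/ is a voiceless obstruent between vowels /a/ and /o/, so it voices to [b]. /k/ is a voiceless obstruent between vowels /o/ and /i/, so it voices to [g]. /vipapokiomg/ → vibabogiomg.
Rule 3 (high vowel syncope): no segment meets the environment; /vibabogiomg/ is unchanged.
Rule 4 (intervocalic spirantization): /b/ is a stop between vowels /i/ and /a/, so it spirantizes to the fricative [v]. /b/ is a stop between vowels /a/ and /o/, so it spirantizes to the fricative [v]. /vibabogiomg/ → vivavogiomg.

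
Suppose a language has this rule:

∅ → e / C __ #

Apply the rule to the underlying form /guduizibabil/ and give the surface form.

guduizibabile

the form ends in the consonant /l/, so [e] is inserted word-finally.
Surface form: [guduizibabile].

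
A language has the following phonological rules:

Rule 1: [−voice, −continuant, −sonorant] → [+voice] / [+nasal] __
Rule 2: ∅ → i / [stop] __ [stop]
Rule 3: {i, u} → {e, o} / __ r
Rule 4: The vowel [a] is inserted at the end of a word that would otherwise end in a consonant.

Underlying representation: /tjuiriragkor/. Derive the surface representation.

tjuereragikora

Rule 1 (post-nasal voicing): no segment meets the environment; /tjuiriragkor/ is unchanged.
Rule 2 (stop-cluster i-epenthesis): /g/ and /k/ form a stop–stop cluster, so [i] is inserted between them. /tjuiriragkor/ → tjuiriragikor.
Rule 3 (pre-rhotic lowering): /i/ is a high vowel immediately before /r/, so it lowers to [e]. /i/ is a high vowel immediately before /r/, so it lowers to [e]. /tjuiriragikor/ → tjuereragikor.
Rule 4 (final a-epenthesis): the form ends in the consonant /r/, so [a] is inserted word-finally. /tjuereragikor/ → tjuereragikora.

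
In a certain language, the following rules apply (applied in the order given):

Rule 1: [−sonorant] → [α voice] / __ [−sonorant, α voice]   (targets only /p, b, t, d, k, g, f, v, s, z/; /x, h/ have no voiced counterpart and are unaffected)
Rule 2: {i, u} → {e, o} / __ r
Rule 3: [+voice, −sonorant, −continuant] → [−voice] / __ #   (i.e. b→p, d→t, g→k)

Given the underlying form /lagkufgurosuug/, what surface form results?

Rule 1 (regressive voicing assimilation): /g/ precedes the voiceless obstruent /k/, so it devoices to [k] by assimilation. /f/ precedes the voiced obstruent /g/, so it voices to [v] by assimilation. /lagkufgurosuug/ → lakkuvgurosuug.
Rule 2 (pre-rhotic lowering): /u/ is a high vowel immediately before /r/, so it lowers to [o]. /lakkuvgurosuug/ → lakkuvgorosuug.
Rule 3 (final devoicing): /g/ is a voiced stop in word-final position, so it devoices to [k]. /lakkuvgorosuug/ → lakkuvgorosuuk.

lakkuvgorosuuk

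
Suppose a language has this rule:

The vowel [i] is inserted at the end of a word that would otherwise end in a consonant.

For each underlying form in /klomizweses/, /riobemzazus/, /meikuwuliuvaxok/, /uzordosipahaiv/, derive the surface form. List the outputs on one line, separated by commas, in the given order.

/klomizweses/: the form ends in the consonant /s/, so [i] is inserted word-finally. → [klomizwesesi].
/riobemzazus/: the form ends in the consonant /s/, so [i] is inserted word-finally. → [riobemzazusi].
/meikuwuliuvaxok/: the form ends in the consonant /k/, so [i] is inserted word-finally. → [meikuwuliuvaxoki].
/uzordosipahaiv/: the form ends in the consonant /v/, so [i] is inserted word-finally. → [uzordosipahaivi].

klomizwesesi, riobemzazusi, meikuwuliuvaxoki, uzordosipahaivi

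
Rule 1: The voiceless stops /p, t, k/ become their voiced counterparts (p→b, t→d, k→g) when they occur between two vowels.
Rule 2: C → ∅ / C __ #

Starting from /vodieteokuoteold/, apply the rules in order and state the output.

vodiedeoguodeol

Rule 1 (intervocalic voicing): /t/ is a voiceless stop between vowels /e/ and /e/, so it voices to [d]. /k/ is a voiceless stop between vowels /o/ and /u/, so it voices to [g]. /t/ is a voiceless stop between vowels /o/ and /e/, so it voices to [d]. /vodieteokuoteold/ → vodiedeoguodeold.
Rule 2 (final cluster simplification): /d/ is the second consonant of a word-final cluster /ld/, so it deletes. /vodiedeoguodeold/ → vodiedeoguodeol.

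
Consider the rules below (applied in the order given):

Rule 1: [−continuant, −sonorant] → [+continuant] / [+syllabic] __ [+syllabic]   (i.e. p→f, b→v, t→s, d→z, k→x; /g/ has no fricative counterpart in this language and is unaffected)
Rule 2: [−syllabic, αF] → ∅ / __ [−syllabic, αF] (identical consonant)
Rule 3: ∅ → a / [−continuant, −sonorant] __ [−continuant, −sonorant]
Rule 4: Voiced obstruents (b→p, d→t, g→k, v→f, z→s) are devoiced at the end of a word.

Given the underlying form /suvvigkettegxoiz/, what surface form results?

Rule 1 (intervocalic spirantization): no segment meets the environment; /suvvigkettegxoiz/ is unchanged.
Rule 2 (degemination): /vv/ is a geminate; the first /v/ deletes. /tt/ is a geminate; the first /t/ deletes. /suvvigkettegxoiz/ → suvigketegxoiz.
Rule 3 (stop-cluster a-epenthesis): /g/ and /k/ form a stop–stop cluster, so [a] is inserted between them. /suvigketegxoiz/ → suvigaketegxoiz.
Rule 4 (final devoicing): /z/ is a voiced obstruent in word-final position, so it devoices to [s]. /suvigaketegxoiz/ → suvigaketegxois.

suvigaketegxois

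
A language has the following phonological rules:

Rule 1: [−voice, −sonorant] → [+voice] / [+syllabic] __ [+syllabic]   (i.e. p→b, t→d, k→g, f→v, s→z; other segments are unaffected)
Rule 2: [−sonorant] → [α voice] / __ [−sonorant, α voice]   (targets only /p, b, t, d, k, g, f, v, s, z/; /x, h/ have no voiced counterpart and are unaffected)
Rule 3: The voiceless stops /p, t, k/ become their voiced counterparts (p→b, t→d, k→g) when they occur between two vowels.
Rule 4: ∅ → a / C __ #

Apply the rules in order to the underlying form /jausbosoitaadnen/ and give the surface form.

jauzbozoidaadnena

Rule 1 (intervocalic voicing): /s/ is a voiceless obstruent between vowels /o/ and /o/, so it voices to [z]. /t/ is a voiceless obstruent between vowels /i/ and /a/, so it voices to [d]. /jausbosoitaadnen/ → jausbozoidaadnen.
Rule 2 (regressive voicing assimilation): /s/ precedes the voiced obstruent /b/, so it voices to [z] by assimilation. /jausbozoidaadnen/ → jauzbozoidaadnen.
Rule 3 (intervocalic voicing): no segment meets the environment; /jauzbozoidaadnen/ is unchanged.
Rule 4 (final a-epenthesis): the form ends in the consonant /n/, so [a] is inserted word-finally. /jauzbozoidaadnen/ → jauzbozoidaadnena.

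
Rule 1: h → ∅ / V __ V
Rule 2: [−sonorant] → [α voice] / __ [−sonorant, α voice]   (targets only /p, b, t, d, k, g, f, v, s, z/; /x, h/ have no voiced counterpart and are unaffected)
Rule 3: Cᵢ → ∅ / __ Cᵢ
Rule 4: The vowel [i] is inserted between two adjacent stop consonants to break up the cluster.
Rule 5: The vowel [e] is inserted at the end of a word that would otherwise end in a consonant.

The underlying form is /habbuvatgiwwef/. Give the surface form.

Rule 1 (intervocalic h-deletion): no segment meets the environment; /habbuvatgiwwef/ is unchanged.
Rule 2 (regressive voicing assimilation): /t/ precedes the voiced obstruent /g/, so it voices to [d] by assimilation. /habbuvatgiwwef/ → habbuvadgiwwef.
Rule 3 (degemination): /bb/ is a geminate; the first /b/ deletes. /ww/ is a geminate; the first /w/ deletes. /habbuvadgiwwef/ → habuvadgiwef.
Rule 4 (stop-cluster i-epenthesis): /d/ and /g/ form a stop–stop cluster, so [i] is inserted between them. /habuvadgiwef/ → habuvadigiwef.
Rule 5 (final e-epenthesis): the form ends in the consonant /f/, so [e] is inserted word-finally. /habuvadigiwef/ → habuvadigiwefe.

habuvadigiwefe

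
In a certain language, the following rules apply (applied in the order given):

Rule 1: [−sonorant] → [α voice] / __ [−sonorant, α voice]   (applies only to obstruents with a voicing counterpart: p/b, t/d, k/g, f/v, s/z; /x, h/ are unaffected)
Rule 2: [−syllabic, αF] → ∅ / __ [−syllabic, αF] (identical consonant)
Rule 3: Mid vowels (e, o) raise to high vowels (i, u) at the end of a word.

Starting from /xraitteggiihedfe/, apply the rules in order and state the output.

xraitegiihetfi

Rule 1 (regressive voicing assimilation): /d/ precedes the voiceless obstruent /f/, so it devoices to [t] by assimilation. /xraitteggiihedfe/ → xraitteggiihetfe.
Rule 2 (degemination): /tt/ is a geminate; the first /t/ deletes. /gg/ is a geminate; the first /g/ deletes. /xraitteggiihetfe/ → xraitegiihetfe.
Rule 3 (final vowel raising): /e/ is a mid vowel in word-final position, so it raises to [i]. /xraitegiihetfe/ → xraitegiihetfi.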